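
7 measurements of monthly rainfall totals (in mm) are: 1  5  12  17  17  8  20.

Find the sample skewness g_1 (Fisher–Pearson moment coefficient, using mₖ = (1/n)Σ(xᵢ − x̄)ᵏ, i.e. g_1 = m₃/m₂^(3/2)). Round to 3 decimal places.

-0.239

x̄ = (1 + 5 + 12 + 17 + 17 + 8 + 20) / 7 = 11.4286
deviations (xᵢ − x̄): -10.4286, -6.4286, 0.5714, 5.5714, 5.5714, -3.4286, 8.5714
Σ(xᵢ − x̄)² = 297.7143 ⇒ m₂ = 297.7143/7 = 42.53061
Σ(xᵢ − x̄)³ = -464.3265 ⇒ m₃ = -464.3265/7 = -66.33236
m₂^(3/2) = 42.53061^(1.5) = 277.36551
g_1 = m₃ / m₂^(3/2) = -66.33236 / 277.36551 ≈ -0.239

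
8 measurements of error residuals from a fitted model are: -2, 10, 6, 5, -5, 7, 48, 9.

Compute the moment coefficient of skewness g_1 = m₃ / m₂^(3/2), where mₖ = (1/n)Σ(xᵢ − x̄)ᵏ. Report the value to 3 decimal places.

1.791

x̄ = (-2 + 10 + 6 + 5 - 5 + 7 + 48 + 9) / 8 = 9.7500
deviations (xᵢ − x̄): -11.7500, 0.2500, -3.7500, -4.7500, -14.7500, -2.7500, 38.2500, -0.7500
Σ(xᵢ − x̄)² = 1863.5000 ⇒ m₂ = 1863.5000/8 = 232.93750
Σ(xᵢ − x̄)³ = 50949.7500 ⇒ m₃ = 50949.7500/8 = 6368.71875
m₂^(3/2) = 232.93750^(1.5) = 3555.15971
g_1 = m₃ / m₂^(3/2) = 6368.71875 / 3555.15971 ≈ 1.791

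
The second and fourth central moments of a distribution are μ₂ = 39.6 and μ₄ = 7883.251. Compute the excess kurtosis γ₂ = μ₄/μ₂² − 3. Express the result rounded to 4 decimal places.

μ₂² = 39.6² = 1568.16000
μ₄/μ₂² = 7883.251 / 1568.16000 = 5.02707
γ₂ = 5.02707 − 3 ≈ 2.0271

2.0271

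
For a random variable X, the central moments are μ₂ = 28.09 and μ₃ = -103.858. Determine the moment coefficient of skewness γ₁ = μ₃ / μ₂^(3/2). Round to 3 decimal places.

σ = √μ₂ = √28.09 = 5.30000
σ³ = μ₂^(3/2) = 148.87700
γ₁ = μ₃/σ³ = -103.858 / 148.87700 ≈ -0.698

-0.698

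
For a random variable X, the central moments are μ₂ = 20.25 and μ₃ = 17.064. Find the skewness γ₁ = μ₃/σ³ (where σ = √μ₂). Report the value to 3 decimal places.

0.187

σ = √μ₂ = √20.25 = 4.50000
σ³ = μ₂^(3/2) = 91.12500
γ₁ = μ₃/σ³ = 17.064 / 91.12500 ≈ 0.187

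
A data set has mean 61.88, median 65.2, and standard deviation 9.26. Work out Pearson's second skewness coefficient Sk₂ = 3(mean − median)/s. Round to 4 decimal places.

Sk₂ = 3(61.88 − 65.2) / 9.26 = 3 × -3.3200 / 9.26
    = -9.9600 / 9.26 ≈ -1.0756

-1.0756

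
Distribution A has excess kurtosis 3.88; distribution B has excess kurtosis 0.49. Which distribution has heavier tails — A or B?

Higher excess kurtosis ⇒ heavier tails relative to the normal distribution.
3.88 vs 0.49: the larger is 3.88, so A has heavier tails.

A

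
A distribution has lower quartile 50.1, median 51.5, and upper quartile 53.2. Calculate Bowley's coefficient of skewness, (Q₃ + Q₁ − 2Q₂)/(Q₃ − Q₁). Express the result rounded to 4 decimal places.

0.0968

numerator: Q₃ + Q₁ − 2Q₂ = 53.2 + 50.1 − 2×51.5 = 0.3000
denominator: Q₃ − Q₁ = 53.2 − 50.1 = 3.1000
Bowley skewness = 0.3000 / 3.1000 ≈ 0.0968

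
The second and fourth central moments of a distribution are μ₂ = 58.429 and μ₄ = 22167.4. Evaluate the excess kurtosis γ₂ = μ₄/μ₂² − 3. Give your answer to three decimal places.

3.493

μ₂² = 58.429² = 3413.94804
μ₄/μ₂² = 22167.4 / 3413.94804 = 6.49319
γ₂ = 6.49319 − 3 ≈ 3.493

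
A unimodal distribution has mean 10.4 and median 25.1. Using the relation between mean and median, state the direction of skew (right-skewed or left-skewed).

left-skewed

mean − median = 10.4 − 25.1 = -14.7
mean < median ⇒ the longer tail is on the left ⇒ left-skewed (negatively skewed).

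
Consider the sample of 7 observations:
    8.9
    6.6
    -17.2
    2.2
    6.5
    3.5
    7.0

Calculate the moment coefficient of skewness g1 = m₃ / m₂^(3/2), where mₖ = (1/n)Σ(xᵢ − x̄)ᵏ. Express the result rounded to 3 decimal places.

-1.783

x̄ = (8.9 + 6.6 - 17.2 + 2.2 + 6.5 + 3.5 + 7.0) / 7 = 2.5000
deviations (xᵢ − x̄): 6.4000, 4.1000, -19.7000, -0.3000, 4.0000, 1.0000, 4.5000
Σ(xᵢ − x̄)² = 483.2000 ⇒ m₂ = 483.2000/7 = 69.02857
Σ(xᵢ − x̄)³ = -7158.2100 ⇒ m₃ = -7158.2100/7 = -1022.60143
m₂^(3/2) = 69.02857^(1.5) = 573.51308
g1 = m₃ / m₂^(3/2) = -1022.60143 / 573.51308 ≈ -1.783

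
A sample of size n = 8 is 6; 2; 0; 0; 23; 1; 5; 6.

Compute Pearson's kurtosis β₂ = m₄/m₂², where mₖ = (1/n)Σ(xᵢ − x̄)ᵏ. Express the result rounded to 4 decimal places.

x̄ = 5.3750
Σ(xᵢ − x̄)² = 399.8750 ⇒ m₂ = 49.98438
Σ(xᵢ − x̄)⁴ = 98663.3691 ⇒ m₄ = 12332.92114
m₂² = 2498.43774
β₂ = m₄/m₂² = 12332.92114 / 2498.43774 ≈ 4.9363

4.9363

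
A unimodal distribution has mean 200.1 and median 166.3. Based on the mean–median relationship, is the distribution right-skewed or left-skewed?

right-skewed

mean − median = 200.1 − 166.3 = 33.8
mean > median ⇒ the longer tail is on the right ⇒ right-skewed (positively skewed).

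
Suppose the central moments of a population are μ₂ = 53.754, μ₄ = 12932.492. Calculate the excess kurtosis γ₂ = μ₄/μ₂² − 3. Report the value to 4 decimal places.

μ₂² = 53.754² = 2889.49252
μ₄/μ₂² = 12932.492 / 2889.49252 = 4.47570
γ₂ = 4.47570 − 3 ≈ 1.4757

1.4757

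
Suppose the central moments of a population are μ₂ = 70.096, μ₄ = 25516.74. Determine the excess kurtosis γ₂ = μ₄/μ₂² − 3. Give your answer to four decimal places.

μ₂² = 70.096² = 4913.44922
μ₄/μ₂² = 25516.74 / 4913.44922 = 5.19324
γ₂ = 5.19324 − 3 ≈ 2.1932

2.1932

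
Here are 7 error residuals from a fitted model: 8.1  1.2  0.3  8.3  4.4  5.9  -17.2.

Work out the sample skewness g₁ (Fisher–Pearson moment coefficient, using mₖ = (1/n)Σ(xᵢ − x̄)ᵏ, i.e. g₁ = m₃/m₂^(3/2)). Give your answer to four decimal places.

x̄ = (8.1 + 1.2 + 0.3 + 8.3 + 4.4 + 5.9 - 17.2) / 7 = 1.5714
deviations (xᵢ − x̄): 6.5286, -0.3714, -1.2714, 6.7286, 2.8286, 4.3286, -18.7714
Σ(xᵢ − x̄)² = 468.7543 ⇒ m₂ = 468.7543/7 = 66.96490
Σ(xᵢ − x̄)³ = -5929.9069 ⇒ m₃ = -5929.9069/7 = -847.12956
m₂^(3/2) = 66.96490^(1.5) = 547.98771
g₁ = m₃ / m₂^(3/2) = -847.12956 / 547.98771 ≈ -1.5459

-1.5459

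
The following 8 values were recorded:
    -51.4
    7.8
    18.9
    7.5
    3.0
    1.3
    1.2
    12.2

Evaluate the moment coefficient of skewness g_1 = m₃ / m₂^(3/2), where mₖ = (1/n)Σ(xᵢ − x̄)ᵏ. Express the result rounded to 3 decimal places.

-1.913

x̄ = (-51.4 + 7.8 + 18.9 + 7.5 + 3.0 + 1.3 + 1.2 + 12.2) / 8 = 0.0625
deviations (xᵢ − x̄): -51.4625, 7.7375, 18.8375, 7.4375, 2.9375, 1.2375, 1.1375, 12.1375
Σ(xᵢ − x̄)² = 3277.1987 ⇒ m₂ = 3277.1987/8 = 409.64984
Σ(xᵢ − x̄)³ = -126916.7517 ⇒ m₃ = -126916.7517/8 = -15864.59396
m₂^(3/2) = 409.64984^(1.5) = 8291.23435
g_1 = m₃ / m₂^(3/2) = -15864.59396 / 8291.23435 ≈ -1.913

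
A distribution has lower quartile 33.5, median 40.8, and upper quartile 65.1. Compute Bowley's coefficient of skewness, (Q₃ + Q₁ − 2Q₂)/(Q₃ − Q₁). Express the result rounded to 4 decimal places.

0.5380

numerator: Q₃ + Q₁ − 2Q₂ = 65.1 + 33.5 − 2×40.8 = 17.0000
denominator: Q₃ − Q₁ = 65.1 − 33.5 = 31.6000
Bowley skewness = 17.0000 / 31.6000 ≈ 0.5380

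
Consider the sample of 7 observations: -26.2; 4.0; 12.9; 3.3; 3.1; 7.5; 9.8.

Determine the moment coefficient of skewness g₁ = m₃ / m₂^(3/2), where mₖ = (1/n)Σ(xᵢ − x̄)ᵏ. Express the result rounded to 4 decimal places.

-1.6972

x̄ = (-26.2 + 4.0 + 12.9 + 3.3 + 3.1 + 7.5 + 9.8) / 7 = 2.0571
deviations (xᵢ − x̄): -28.2571, 1.9429, 10.8429, 1.2429, 1.0429, 5.4429, 7.7429
Σ(xᵢ − x̄)² = 1012.0171 ⇒ m₂ = 1012.0171/7 = 144.57388
Σ(xᵢ − x̄)³ = -20651.7740 ⇒ m₃ = -20651.7740/7 = -2950.25342
m₂^(3/2) = 144.57388^(1.5) = 1738.34008
g₁ = m₃ / m₂^(3/2) = -2950.25342 / 1738.34008 ≈ -1.6972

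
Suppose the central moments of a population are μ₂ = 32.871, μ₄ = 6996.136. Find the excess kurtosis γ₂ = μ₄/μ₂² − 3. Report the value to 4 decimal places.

μ₂² = 32.871² = 1080.50264
μ₄/μ₂² = 6996.136 / 1080.50264 = 6.47489
γ₂ = 6.47489 − 3 ≈ 3.4749

3.4749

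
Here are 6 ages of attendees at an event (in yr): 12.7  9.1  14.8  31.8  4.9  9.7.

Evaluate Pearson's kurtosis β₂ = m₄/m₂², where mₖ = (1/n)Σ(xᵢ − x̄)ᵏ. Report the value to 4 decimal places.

3.3847

x̄ = 13.8333
Σ(xᵢ − x̄)² = 444.3133 ⇒ m₂ = 74.05222
Σ(xᵢ − x̄)⁴ = 111365.6670 ⇒ m₄ = 18560.94451
m₂² = 5483.73162
β₂ = m₄/m₂² = 18560.94451 / 5483.73162 ≈ 3.3847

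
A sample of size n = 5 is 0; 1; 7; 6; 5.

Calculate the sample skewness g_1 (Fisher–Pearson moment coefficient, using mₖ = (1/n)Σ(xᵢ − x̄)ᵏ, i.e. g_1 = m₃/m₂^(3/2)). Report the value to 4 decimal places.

x̄ = (0 + 1 + 7 + 6 + 5) / 5 = 3.8000
deviations (xᵢ − x̄): -3.8000, -2.8000, 3.2000, 2.2000, 1.2000
Σ(xᵢ − x̄)² = 38.8000 ⇒ m₂ = 38.8000/5 = 7.76000
Σ(xᵢ − x̄)³ = -31.6800 ⇒ m₃ = -31.6800/5 = -6.33600
m₂^(3/2) = 7.76000^(1.5) = 21.61686
g_1 = m₃ / m₂^(3/2) = -6.33600 / 21.61686 ≈ -0.2931

-0.2931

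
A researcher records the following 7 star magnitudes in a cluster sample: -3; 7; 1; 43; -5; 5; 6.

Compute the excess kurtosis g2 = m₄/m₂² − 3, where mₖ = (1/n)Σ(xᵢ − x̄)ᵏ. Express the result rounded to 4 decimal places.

x̄ = 7.7143
Σ(xᵢ − x̄)² = 1577.4286 ⇒ m₂ = 225.34694
Σ(xᵢ − x̄)⁴ = 1591633.6152 ⇒ m₄ = 227376.23074
m₂² = 50781.24282
g2 = m₄/m₂² − 3 = 4.47756 − 3 ≈ 1.4776

1.4776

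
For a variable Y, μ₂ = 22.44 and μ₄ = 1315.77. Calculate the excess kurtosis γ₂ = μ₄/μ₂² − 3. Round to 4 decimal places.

μ₂² = 22.44² = 503.55360
μ₄/μ₂² = 1315.77 / 503.55360 = 2.61297
γ₂ = 2.61297 − 3 ≈ -0.3870

-0.3870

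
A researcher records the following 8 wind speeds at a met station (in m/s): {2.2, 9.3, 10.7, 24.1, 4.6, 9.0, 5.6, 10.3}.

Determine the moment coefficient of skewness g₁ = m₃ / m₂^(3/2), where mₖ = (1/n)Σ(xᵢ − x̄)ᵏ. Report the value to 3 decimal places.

x̄ = (2.2 + 9.3 + 10.7 + 24.1 + 4.6 + 9.0 + 5.6 + 10.3) / 8 = 9.4750
deviations (xᵢ − x̄): -7.2750, -0.1750, 1.2250, 14.6250, -4.8750, -0.4750, -3.8750, 0.8250
Σ(xᵢ − x̄)² = 308.0350 ⇒ m₂ = 308.0350/8 = 38.50438
Σ(xᵢ − x̄)³ = 2571.3608 ⇒ m₃ = 2571.3608/8 = 321.42009
m₂^(3/2) = 38.50438^(1.5) = 238.92694
g₁ = m₃ / m₂^(3/2) = 321.42009 / 238.92694 ≈ 1.345

1.345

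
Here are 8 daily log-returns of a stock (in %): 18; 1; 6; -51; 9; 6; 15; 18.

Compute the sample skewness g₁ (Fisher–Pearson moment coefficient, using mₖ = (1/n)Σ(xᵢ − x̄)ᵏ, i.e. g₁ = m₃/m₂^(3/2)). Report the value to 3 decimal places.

x̄ = (18 + 1 + 6 - 51 + 9 + 6 + 15 + 18) / 8 = 2.7500
deviations (xᵢ − x̄): 15.2500, -1.7500, 3.2500, -53.7500, 6.2500, 3.2500, 12.2500, 15.2500
Σ(xᵢ − x̄)² = 3567.5000 ⇒ m₂ = 3567.5000/8 = 445.93750
Σ(xᵢ − x̄)³ = -146048.2500 ⇒ m₃ = -146048.2500/8 = -18256.03125
m₂^(3/2) = 445.93750^(1.5) = 9416.96578
g₁ = m₃ / m₂^(3/2) = -18256.03125 / 9416.96578 ≈ -1.939

-1.939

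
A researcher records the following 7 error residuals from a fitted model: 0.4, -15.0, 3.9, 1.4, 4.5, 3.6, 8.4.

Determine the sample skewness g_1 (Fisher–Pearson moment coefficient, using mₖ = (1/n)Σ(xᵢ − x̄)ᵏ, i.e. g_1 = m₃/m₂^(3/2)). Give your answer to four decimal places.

-1.5430

x̄ = (0.4 - 15.0 + 3.9 + 1.4 + 4.5 + 3.6 + 8.4) / 7 = 1.0286
deviations (xᵢ − x̄): -0.6286, -16.0286, 2.8714, 0.3714, 3.4714, 2.5714, 7.3714
Σ(xᵢ − x̄)² = 338.6943 ⇒ m₂ = 338.6943/7 = 48.38490
Σ(xᵢ − x̄)³ = -3635.1191 ⇒ m₃ = -3635.1191/7 = -519.30273
m₂^(3/2) = 48.38490^(1.5) = 336.56174
g_1 = m₃ / m₂^(3/2) = -519.30273 / 336.56174 ≈ -1.5430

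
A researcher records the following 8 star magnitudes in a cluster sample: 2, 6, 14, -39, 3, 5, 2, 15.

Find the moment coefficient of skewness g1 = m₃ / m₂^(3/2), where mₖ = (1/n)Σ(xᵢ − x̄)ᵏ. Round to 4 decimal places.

-1.8447

x̄ = (2 + 6 + 14 - 39 + 3 + 5 + 2 + 15) / 8 = 1.0000
deviations (xᵢ − x̄): 1.0000, 5.0000, 13.0000, -40.0000, 2.0000, 4.0000, 1.0000, 14.0000
Σ(xᵢ − x̄)² = 2012.0000 ⇒ m₂ = 2012.0000/8 = 251.50000
Σ(xᵢ − x̄)³ = -58860.0000 ⇒ m₃ = -58860.0000/8 = -7357.50000
m₂^(3/2) = 251.50000^(1.5) = 3988.47601
g1 = m₃ / m₂^(3/2) = -7357.50000 / 3988.47601 ≈ -1.8447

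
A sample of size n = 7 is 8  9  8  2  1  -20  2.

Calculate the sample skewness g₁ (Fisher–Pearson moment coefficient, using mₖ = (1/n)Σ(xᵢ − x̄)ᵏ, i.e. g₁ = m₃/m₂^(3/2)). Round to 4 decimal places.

-1.5763

x̄ = (8 + 9 + 8 + 2 + 1 - 20 + 2) / 7 = 1.4286
deviations (xᵢ − x̄): 6.5714, 7.5714, 6.5714, 0.5714, -0.4286, -21.4286, 0.5714
Σ(xᵢ − x̄)² = 603.7143 ⇒ m₂ = 603.7143/7 = 86.24490
Σ(xᵢ − x̄)³ = -8837.7551 ⇒ m₃ = -8837.7551/7 = -1262.53644
m₂^(3/2) = 86.24490^(1.5) = 800.94025
g₁ = m₃ / m₂^(3/2) = -1262.53644 / 800.94025 ≈ -1.5763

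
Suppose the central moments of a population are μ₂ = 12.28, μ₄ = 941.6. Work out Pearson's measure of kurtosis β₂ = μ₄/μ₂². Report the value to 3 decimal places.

μ₂² = 12.28² = 150.79840
μ₄/μ₂² = 941.6 / 150.79840 = 6.24410
β₂ ≈ 6.244

6.244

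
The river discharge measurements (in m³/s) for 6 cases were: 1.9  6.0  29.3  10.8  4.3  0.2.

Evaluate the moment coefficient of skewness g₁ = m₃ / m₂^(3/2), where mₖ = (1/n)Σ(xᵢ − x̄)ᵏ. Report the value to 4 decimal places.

1.3597

x̄ = (1.9 + 6.0 + 29.3 + 10.8 + 4.3 + 0.2) / 6 = 8.7500
deviations (xᵢ − x̄): -6.8500, -2.7500, 20.5500, 2.0500, -4.4500, -8.5500
Σ(xᵢ − x̄)² = 573.8950 ⇒ m₂ = 573.8950/6 = 95.64917
Σ(xᵢ − x̄)³ = 7631.5680 ⇒ m₃ = 7631.5680/6 = 1271.92800
m₂^(3/2) = 95.64917^(1.5) = 935.45260
g₁ = m₃ / m₂^(3/2) = 1271.92800 / 935.45260 ≈ 1.3597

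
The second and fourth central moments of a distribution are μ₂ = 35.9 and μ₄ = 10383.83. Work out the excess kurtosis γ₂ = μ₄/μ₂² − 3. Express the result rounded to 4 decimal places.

μ₂² = 35.9² = 1288.81000
μ₄/μ₂² = 10383.83 / 1288.81000 = 8.05691
γ₂ = 8.05691 − 3 ≈ 5.0569

5.0569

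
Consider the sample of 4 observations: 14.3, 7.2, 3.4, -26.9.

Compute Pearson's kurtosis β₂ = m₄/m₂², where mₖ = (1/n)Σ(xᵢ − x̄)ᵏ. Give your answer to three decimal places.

x̄ = -0.5000
Σ(xᵢ − x̄)² = 990.5000 ⇒ m₂ = 247.62500
Σ(xᵢ − x̄)⁴ = 537478.4114 ⇒ m₄ = 134369.60285
m₂² = 61318.14062
β₂ = m₄/m₂² = 134369.60285 / 61318.14062 ≈ 2.191

2.191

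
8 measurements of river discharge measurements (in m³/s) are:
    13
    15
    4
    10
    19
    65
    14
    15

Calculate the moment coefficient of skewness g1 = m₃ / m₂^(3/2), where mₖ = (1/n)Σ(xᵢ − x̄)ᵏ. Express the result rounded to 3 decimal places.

2.018

x̄ = (13 + 15 + 4 + 10 + 19 + 65 + 14 + 15) / 8 = 19.3750
deviations (xᵢ − x̄): -6.3750, -4.3750, -15.3750, -9.3750, -0.3750, 45.6250, -5.3750, -4.3750
Σ(xᵢ − x̄)² = 2513.8750 ⇒ m₂ = 2513.8750/8 = 314.23438
Σ(xᵢ − x̄)³ = 89934.4688 ⇒ m₃ = 89934.4688/8 = 11241.80859
m₂^(3/2) = 314.23438^(1.5) = 5570.32504
g1 = m₃ / m₂^(3/2) = 11241.80859 / 5570.32504 ≈ 2.018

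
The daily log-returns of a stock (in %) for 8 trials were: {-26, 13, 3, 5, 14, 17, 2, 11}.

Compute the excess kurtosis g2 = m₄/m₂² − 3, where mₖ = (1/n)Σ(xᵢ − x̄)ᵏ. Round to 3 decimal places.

1.472

x̄ = 4.8750
Σ(xᵢ − x̄)² = 1298.8750 ⇒ m₂ = 162.35938
Σ(xᵢ − x̄)⁴ = 943108.2754 ⇒ m₄ = 117888.53442
m₂² = 26360.56665
g2 = m₄/m₂² − 3 = 4.47215 − 3 ≈ 1.472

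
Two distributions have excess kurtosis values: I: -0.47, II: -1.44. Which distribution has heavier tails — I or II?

Higher excess kurtosis ⇒ heavier tails relative to the normal distribution.
-0.47 vs -1.44: the larger is -0.47, so I has heavier tails.

I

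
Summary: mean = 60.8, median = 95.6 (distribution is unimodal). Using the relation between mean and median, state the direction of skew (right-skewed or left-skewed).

left-skewed

mean − median = 60.8 − 95.6 = -34.8
mean < median ⇒ the longer tail is on the left ⇒ left-skewed (negatively skewed).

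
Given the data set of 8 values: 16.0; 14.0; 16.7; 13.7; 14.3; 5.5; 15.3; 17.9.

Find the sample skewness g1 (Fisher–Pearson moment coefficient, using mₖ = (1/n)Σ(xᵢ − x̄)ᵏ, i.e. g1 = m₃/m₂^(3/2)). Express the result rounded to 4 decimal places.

x̄ = (16.0 + 14.0 + 16.7 + 13.7 + 14.3 + 5.5 + 15.3 + 17.9) / 8 = 14.1750
deviations (xᵢ − x̄): 1.8250, -0.1750, 2.5250, -0.4750, 0.1250, -8.6750, 1.1250, 3.7250
Σ(xᵢ − x̄)² = 100.3750 ⇒ m₂ = 100.3750/8 = 12.54687
Σ(xᵢ − x̄)³ = -577.6658 ⇒ m₃ = -577.6658/8 = -72.20822
m₂^(3/2) = 12.54687^(1.5) = 44.44300
g1 = m₃ / m₂^(3/2) = -72.20822 / 44.44300 ≈ -1.6247

-1.6247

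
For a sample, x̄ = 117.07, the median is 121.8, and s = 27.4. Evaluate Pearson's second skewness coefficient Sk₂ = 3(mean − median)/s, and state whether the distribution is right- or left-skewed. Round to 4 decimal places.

Sk₂ = 3(117.07 − 121.8) / 27.4 = 3 × -4.7300 / 27.4
    = -14.1900 / 27.4 ≈ -0.5179
Sk₂ < 0 ⇒ mean < median ⇒ left-skewed (negative skew).

-0.5179, left-skewed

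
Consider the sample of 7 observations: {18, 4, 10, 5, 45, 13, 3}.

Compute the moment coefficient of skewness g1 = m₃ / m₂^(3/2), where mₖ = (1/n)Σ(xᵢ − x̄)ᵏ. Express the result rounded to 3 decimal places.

x̄ = (18 + 4 + 10 + 5 + 45 + 13 + 3) / 7 = 14.0000
deviations (xᵢ − x̄): 4.0000, -10.0000, -4.0000, -9.0000, 31.0000, -1.0000, -11.0000
Σ(xᵢ − x̄)² = 1296.0000 ⇒ m₂ = 1296.0000/7 = 185.14286
Σ(xᵢ − x̄)³ = 26730.0000 ⇒ m₃ = 26730.0000/7 = 3818.57143
m₂^(3/2) = 185.14286^(1.5) = 2519.18721
g1 = m₃ / m₂^(3/2) = 3818.57143 / 2519.18721 ≈ 1.516

1.516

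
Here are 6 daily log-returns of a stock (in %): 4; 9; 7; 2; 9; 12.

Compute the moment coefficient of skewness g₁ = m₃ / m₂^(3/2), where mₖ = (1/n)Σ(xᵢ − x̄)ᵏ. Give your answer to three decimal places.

-0.199

x̄ = (4 + 9 + 7 + 2 + 9 + 12) / 6 = 7.1667
deviations (xᵢ − x̄): -3.1667, 1.8333, -0.1667, -5.1667, 1.8333, 4.8333
Σ(xᵢ − x̄)² = 66.8333 ⇒ m₂ = 66.8333/6 = 11.13889
Σ(xᵢ − x̄)³ = -44.4444 ⇒ m₃ = -44.4444/6 = -7.40741
m₂^(3/2) = 11.13889^(1.5) = 37.17601
g₁ = m₃ / m₂^(3/2) = -7.40741 / 37.17601 ≈ -0.199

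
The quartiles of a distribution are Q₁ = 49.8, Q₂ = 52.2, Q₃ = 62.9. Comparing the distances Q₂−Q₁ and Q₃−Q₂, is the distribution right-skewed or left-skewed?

Q₂ − Q₁ = 2.4;  Q₃ − Q₂ = 10.7
Q₃ − Q₂ > Q₂ − Q₁ ⇒ the upper half is more spread out ⇒ right-skewed.

right-skewed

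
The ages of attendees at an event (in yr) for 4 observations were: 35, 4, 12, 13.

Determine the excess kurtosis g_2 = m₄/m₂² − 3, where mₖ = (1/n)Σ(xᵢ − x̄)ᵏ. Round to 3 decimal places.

x̄ = 16.0000
Σ(xᵢ − x̄)² = 530.0000 ⇒ m₂ = 132.50000
Σ(xᵢ − x̄)⁴ = 151394.0000 ⇒ m₄ = 37848.50000
m₂² = 17556.25000
g_2 = m₄/m₂² − 3 = 2.15584 − 3 ≈ -0.844

-0.844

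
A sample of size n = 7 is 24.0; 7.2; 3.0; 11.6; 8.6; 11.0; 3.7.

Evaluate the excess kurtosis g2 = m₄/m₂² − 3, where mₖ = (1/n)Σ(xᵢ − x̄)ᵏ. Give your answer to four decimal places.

x̄ = 9.8714
Σ(xᵢ − x̄)² = 297.9343 ⇒ m₂ = 42.56204
Σ(xᵢ − x̄)⁴ = 43590.8373 ⇒ m₄ = 6227.26247
m₂² = 1811.52732
g2 = m₄/m₂² − 3 = 3.43758 − 3 ≈ 0.4376

0.4376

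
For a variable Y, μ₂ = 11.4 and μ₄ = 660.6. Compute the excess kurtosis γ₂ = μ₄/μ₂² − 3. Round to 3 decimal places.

2.083

μ₂² = 11.4² = 129.96000
μ₄/μ₂² = 660.6 / 129.96000 = 5.08310
γ₂ = 5.08310 − 3 ≈ 2.083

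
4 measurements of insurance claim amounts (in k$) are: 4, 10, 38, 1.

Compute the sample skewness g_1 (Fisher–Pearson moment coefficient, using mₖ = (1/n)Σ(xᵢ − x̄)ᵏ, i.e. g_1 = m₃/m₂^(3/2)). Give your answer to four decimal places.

x̄ = (4 + 10 + 38 + 1) / 4 = 13.2500
deviations (xᵢ − x̄): -9.2500, -3.2500, 24.7500, -12.2500
Σ(xᵢ − x̄)² = 858.7500 ⇒ m₂ = 858.7500/4 = 214.68750
Σ(xᵢ − x̄)³ = 12496.8750 ⇒ m₃ = 12496.8750/4 = 3124.21875
m₂^(3/2) = 214.68750^(1.5) = 3145.64811
g_1 = m₃ / m₂^(3/2) = 3124.21875 / 3145.64811 ≈ 0.9932

0.9932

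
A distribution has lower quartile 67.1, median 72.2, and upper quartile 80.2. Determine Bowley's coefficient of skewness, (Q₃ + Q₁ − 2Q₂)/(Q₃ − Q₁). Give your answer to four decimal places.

0.2214

numerator: Q₃ + Q₁ − 2Q₂ = 80.2 + 67.1 − 2×72.2 = 2.9000
denominator: Q₃ − Q₁ = 80.2 − 67.1 = 13.1000
Bowley skewness = 2.9000 / 13.1000 ≈ 0.2214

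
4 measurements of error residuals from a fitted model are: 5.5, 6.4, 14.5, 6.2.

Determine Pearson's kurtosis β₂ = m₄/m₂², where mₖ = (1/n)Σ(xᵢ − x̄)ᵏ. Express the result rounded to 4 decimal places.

x̄ = 8.1500
Σ(xᵢ − x̄)² = 54.2100 ⇒ m₂ = 13.55250
Σ(xᵢ − x̄)⁴ = 1699.0574 ⇒ m₄ = 424.76436
m₂² = 183.67026
β₂ = m₄/m₂² = 424.76436 / 183.67026 ≈ 2.3126

2.3126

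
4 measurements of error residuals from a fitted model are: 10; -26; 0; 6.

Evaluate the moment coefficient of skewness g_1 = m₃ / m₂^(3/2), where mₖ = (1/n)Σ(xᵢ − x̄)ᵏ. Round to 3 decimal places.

-0.942

x̄ = (10 - 26 + 0 + 6) / 4 = -2.5000
deviations (xᵢ − x̄): 12.5000, -23.5000, 2.5000, 8.5000
Σ(xᵢ − x̄)² = 787.0000 ⇒ m₂ = 787.0000/4 = 196.75000
Σ(xᵢ − x̄)³ = -10395.0000 ⇒ m₃ = -10395.0000/4 = -2598.75000
m₂^(3/2) = 196.75000^(1.5) = 2759.76506
g_1 = m₃ / m₂^(3/2) = -2598.75000 / 2759.76506 ≈ -0.942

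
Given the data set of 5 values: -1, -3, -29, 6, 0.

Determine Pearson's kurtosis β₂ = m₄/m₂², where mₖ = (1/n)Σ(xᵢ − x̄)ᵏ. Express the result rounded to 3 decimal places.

x̄ = -5.4000
Σ(xᵢ − x̄)² = 741.2000 ⇒ m₂ = 148.24000
Σ(xᵢ − x̄)⁴ = 328352.3360 ⇒ m₄ = 65670.46720
m₂² = 21975.09760
β₂ = m₄/m₂² = 65670.46720 / 21975.09760 ≈ 2.988

2.988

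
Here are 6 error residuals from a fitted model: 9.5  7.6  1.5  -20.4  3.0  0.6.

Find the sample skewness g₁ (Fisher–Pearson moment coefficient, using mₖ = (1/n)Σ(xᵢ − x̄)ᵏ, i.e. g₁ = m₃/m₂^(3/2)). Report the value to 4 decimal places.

x̄ = (9.5 + 7.6 + 1.5 - 20.4 + 3.0 + 0.6) / 6 = 0.3000
deviations (xᵢ − x̄): 9.2000, 7.3000, 1.2000, -20.7000, 2.7000, 0.3000
Σ(xᵢ − x̄)² = 575.2400 ⇒ m₂ = 575.2400/6 = 95.87333
Σ(xᵢ − x̄)³ = -7680.6000 ⇒ m₃ = -7680.6000/6 = -1280.10000
m₂^(3/2) = 95.87333^(1.5) = 938.74306
g₁ = m₃ / m₂^(3/2) = -1280.10000 / 938.74306 ≈ -1.3636

-1.3636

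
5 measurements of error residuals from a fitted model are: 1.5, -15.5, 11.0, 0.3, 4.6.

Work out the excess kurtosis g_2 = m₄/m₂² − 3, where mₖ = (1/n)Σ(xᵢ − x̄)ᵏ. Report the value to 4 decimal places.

-0.4019

x̄ = 0.3800
Σ(xᵢ − x̄)² = 384.0280 ⇒ m₂ = 76.80560
Σ(xᵢ − x̄)⁴ = 76630.9616 ⇒ m₄ = 15326.19231
m₂² = 5899.10019
g_2 = m₄/m₂² − 3 = 2.59806 − 3 ≈ -0.4019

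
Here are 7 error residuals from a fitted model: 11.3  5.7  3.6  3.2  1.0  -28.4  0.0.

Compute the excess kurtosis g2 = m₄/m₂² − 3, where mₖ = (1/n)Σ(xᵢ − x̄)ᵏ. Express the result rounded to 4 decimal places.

x̄ = -0.5143
Σ(xᵢ − x̄)² = 989.0886 ⇒ m₂ = 141.29837
Σ(xᵢ − x̄)⁴ = 626137.3988 ⇒ m₄ = 89448.19982
m₂² = 19965.22861
g2 = m₄/m₂² − 3 = 4.48020 − 3 ≈ 1.4802

1.4802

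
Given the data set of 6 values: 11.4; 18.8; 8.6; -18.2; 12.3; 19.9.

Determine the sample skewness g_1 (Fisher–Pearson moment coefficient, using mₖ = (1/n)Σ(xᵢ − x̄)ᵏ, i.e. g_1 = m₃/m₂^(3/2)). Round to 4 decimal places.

-1.3963

x̄ = (11.4 + 18.8 + 8.6 - 18.2 + 12.3 + 19.9) / 6 = 8.8000
deviations (xᵢ − x̄): 2.6000, 10.0000, -0.2000, -27.0000, 3.5000, 11.1000
Σ(xᵢ − x̄)² = 971.2600 ⇒ m₂ = 971.2600/6 = 161.87667
Σ(xᵢ − x̄)³ = -17254.9260 ⇒ m₃ = -17254.9260/6 = -2875.82100
m₂^(3/2) = 161.87667^(1.5) = 2059.56916
g_1 = m₃ / m₂^(3/2) = -2875.82100 / 2059.56916 ≈ -1.3963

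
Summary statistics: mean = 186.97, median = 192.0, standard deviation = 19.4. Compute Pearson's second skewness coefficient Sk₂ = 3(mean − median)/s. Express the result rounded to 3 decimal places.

-0.778

Sk₂ = 3(186.97 − 192.0) / 19.4 = 3 × -5.0300 / 19.4
    = -15.0900 / 19.4 ≈ -0.778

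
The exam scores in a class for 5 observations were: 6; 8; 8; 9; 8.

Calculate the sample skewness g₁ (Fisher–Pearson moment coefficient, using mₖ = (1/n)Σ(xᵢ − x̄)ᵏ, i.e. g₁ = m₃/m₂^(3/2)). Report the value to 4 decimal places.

-0.8675

x̄ = (6 + 8 + 8 + 9 + 8) / 5 = 7.8000
deviations (xᵢ − x̄): -1.8000, 0.2000, 0.2000, 1.2000, 0.2000
Σ(xᵢ − x̄)² = 4.8000 ⇒ m₂ = 4.8000/5 = 0.96000
Σ(xᵢ − x̄)³ = -4.0800 ⇒ m₃ = -4.0800/5 = -0.81600
m₂^(3/2) = 0.96000^(1.5) = 0.94060
g₁ = m₃ / m₂^(3/2) = -0.81600 / 0.94060 ≈ -0.8675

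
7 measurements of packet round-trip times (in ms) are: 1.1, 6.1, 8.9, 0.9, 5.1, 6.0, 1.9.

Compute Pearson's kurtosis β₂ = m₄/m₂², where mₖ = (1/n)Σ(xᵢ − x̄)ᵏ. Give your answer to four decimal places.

x̄ = 4.2857
Σ(xᵢ − x̄)² = 55.4886 ⇒ m₂ = 7.92694
Σ(xᵢ − x̄)⁴ = 740.0386 ⇒ m₄ = 105.71980
m₂² = 62.83636
β₂ = m₄/m₂² = 105.71980 / 62.83636 ≈ 1.6825

1.6825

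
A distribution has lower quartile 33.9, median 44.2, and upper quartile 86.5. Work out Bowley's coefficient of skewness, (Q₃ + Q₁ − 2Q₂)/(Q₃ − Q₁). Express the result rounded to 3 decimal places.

numerator: Q₃ + Q₁ − 2Q₂ = 86.5 + 33.9 − 2×44.2 = 32.0000
denominator: Q₃ − Q₁ = 86.5 − 33.9 = 52.6000
Bowley skewness = 32.0000 / 52.6000 ≈ 0.608

0.608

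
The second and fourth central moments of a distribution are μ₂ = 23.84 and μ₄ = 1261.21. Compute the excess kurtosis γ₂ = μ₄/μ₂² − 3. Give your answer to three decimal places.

μ₂² = 23.84² = 568.34560
μ₄/μ₂² = 1261.21 / 568.34560 = 2.21909
γ₂ = 2.21909 − 3 ≈ -0.781

-0.781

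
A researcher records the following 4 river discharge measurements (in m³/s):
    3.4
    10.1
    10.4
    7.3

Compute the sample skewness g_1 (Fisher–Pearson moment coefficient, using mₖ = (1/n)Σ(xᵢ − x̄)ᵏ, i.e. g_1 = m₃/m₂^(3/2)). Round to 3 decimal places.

x̄ = (3.4 + 10.1 + 10.4 + 7.3) / 4 = 7.8000
deviations (xᵢ − x̄): -4.4000, 2.3000, 2.6000, -0.5000
Σ(xᵢ − x̄)² = 31.6600 ⇒ m₂ = 31.6600/4 = 7.91500
Σ(xᵢ − x̄)³ = -55.5660 ⇒ m₃ = -55.5660/4 = -13.89150
m₂^(3/2) = 7.91500^(1.5) = 22.26775
g_1 = m₃ / m₂^(3/2) = -13.89150 / 22.26775 ≈ -0.624

-0.624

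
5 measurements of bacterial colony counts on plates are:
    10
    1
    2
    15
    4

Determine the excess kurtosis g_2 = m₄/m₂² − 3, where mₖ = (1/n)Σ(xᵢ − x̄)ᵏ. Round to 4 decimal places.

-1.2705

x̄ = 6.4000
Σ(xᵢ − x̄)² = 141.2000 ⇒ m₂ = 28.24000
Σ(xᵢ − x̄)⁴ = 6896.3360 ⇒ m₄ = 1379.26720
m₂² = 797.49760
g_2 = m₄/m₂² − 3 = 1.72949 − 3 ≈ -1.2705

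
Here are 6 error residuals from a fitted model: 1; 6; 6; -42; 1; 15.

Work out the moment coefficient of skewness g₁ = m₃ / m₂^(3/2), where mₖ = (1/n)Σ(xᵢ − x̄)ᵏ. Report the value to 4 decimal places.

x̄ = (1 + 6 + 6 - 42 + 1 + 15) / 6 = -2.1667
deviations (xᵢ − x̄): 3.1667, 8.1667, 8.1667, -39.8333, 3.1667, 17.1667
Σ(xᵢ − x̄)² = 2034.8333 ⇒ m₂ = 2034.8333/6 = 339.13889
Σ(xᵢ − x̄)³ = -56991.5556 ⇒ m₃ = -56991.5556/6 = -9498.59259
m₂^(3/2) = 339.13889^(1.5) = 6245.48816
g₁ = m₃ / m₂^(3/2) = -9498.59259 / 6245.48816 ≈ -1.5209

-1.5209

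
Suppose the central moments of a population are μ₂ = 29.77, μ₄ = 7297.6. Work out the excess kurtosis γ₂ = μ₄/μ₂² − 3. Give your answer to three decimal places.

5.234

μ₂² = 29.77² = 886.25290
μ₄/μ₂² = 7297.6 / 886.25290 = 8.23422
γ₂ = 8.23422 − 3 ≈ 5.234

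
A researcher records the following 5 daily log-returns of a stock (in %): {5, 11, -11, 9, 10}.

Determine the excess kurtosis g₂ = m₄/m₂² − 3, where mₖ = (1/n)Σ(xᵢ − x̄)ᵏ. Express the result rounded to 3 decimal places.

-0.073

x̄ = 4.8000
Σ(xᵢ − x̄)² = 332.8000 ⇒ m₂ = 66.56000
Σ(xᵢ − x̄)⁴ = 64840.0960 ⇒ m₄ = 12968.01920
m₂² = 4430.23360
g₂ = m₄/m₂² − 3 = 2.92716 − 3 ≈ -0.073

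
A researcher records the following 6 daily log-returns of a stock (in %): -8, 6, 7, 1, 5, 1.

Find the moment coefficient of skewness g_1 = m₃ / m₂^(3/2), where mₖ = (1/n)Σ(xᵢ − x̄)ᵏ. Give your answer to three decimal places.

-1.027

x̄ = (-8 + 6 + 7 + 1 + 5 + 1) / 6 = 2.0000
deviations (xᵢ − x̄): -10.0000, 4.0000, 5.0000, -1.0000, 3.0000, -1.0000
Σ(xᵢ − x̄)² = 152.0000 ⇒ m₂ = 152.0000/6 = 25.33333
Σ(xᵢ − x̄)³ = -786.0000 ⇒ m₃ = -786.0000/6 = -131.00000
m₂^(3/2) = 25.33333^(1.5) = 127.50831
g_1 = m₃ / m₂^(3/2) = -131.00000 / 127.50831 ≈ -1.027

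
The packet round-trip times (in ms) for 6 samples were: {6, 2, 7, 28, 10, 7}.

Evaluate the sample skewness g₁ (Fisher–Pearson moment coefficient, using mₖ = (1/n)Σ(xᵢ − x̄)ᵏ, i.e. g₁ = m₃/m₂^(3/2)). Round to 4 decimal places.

x̄ = (6 + 2 + 7 + 28 + 10 + 7) / 6 = 10.0000
deviations (xᵢ − x̄): -4.0000, -8.0000, -3.0000, 18.0000, 0.0000, -3.0000
Σ(xᵢ − x̄)² = 422.0000 ⇒ m₂ = 422.0000/6 = 70.33333
Σ(xᵢ − x̄)³ = 5202.0000 ⇒ m₃ = 5202.0000/6 = 867.00000
m₂^(3/2) = 70.33333^(1.5) = 589.85029
g₁ = m₃ / m₂^(3/2) = 867.00000 / 589.85029 ≈ 1.4699

1.4699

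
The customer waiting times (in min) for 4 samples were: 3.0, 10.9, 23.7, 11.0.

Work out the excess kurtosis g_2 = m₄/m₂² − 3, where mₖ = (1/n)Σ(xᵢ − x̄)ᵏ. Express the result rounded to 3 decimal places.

x̄ = 12.1500
Σ(xᵢ − x̄)² = 220.0100 ⇒ m₂ = 55.00250
Σ(xᵢ − x̄)⁴ = 24809.8744 ⇒ m₄ = 6202.46861
m₂² = 3025.27501
g_2 = m₄/m₂² − 3 = 2.05022 − 3 ≈ -0.950

-0.950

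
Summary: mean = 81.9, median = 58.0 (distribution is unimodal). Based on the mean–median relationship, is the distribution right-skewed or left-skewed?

mean − median = 81.9 − 58.0 = 23.9
mean > median ⇒ the longer tail is on the right ⇒ right-skewed (positively skewed).

right-skewed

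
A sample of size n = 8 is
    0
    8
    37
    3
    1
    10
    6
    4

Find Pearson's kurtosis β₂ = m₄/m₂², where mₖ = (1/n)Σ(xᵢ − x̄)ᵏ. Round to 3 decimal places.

x̄ = 8.6250
Σ(xᵢ − x̄)² = 999.8750 ⇒ m₂ = 124.98438
Σ(xᵢ − x̄)⁴ = 658675.6191 ⇒ m₄ = 82334.45239
m₂² = 15621.09399
β₂ = m₄/m₂² = 82334.45239 / 15621.09399 ≈ 5.271

5.271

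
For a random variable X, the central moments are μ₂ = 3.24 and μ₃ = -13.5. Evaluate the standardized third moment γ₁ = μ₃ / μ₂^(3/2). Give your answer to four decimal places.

-2.3148

σ = √μ₂ = √3.24 = 1.80000
σ³ = μ₂^(3/2) = 5.83200
γ₁ = μ₃/σ³ = -13.5 / 5.83200 ≈ -2.3148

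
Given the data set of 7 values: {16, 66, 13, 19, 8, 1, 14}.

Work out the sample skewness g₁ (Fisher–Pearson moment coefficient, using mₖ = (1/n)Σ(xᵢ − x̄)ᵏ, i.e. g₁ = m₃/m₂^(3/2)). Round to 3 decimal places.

x̄ = (16 + 66 + 13 + 19 + 8 + 1 + 14) / 7 = 19.5714
deviations (xᵢ − x̄): -3.5714, 46.4286, -6.5714, -0.5714, -11.5714, -18.5714, -5.5714
Σ(xᵢ − x̄)² = 2721.7143 ⇒ m₂ = 2721.7143/7 = 388.81633
Σ(xᵢ − x̄)³ = 91624.8980 ⇒ m₃ = 91624.8980/7 = 13089.27114
m₂^(3/2) = 388.81633^(1.5) = 7666.84599
g₁ = m₃ / m₂^(3/2) = 13089.27114 / 7666.84599 ≈ 1.707

1.707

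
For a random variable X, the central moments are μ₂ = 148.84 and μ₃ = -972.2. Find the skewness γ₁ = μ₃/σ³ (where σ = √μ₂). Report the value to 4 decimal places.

-0.5354

σ = √μ₂ = √148.84 = 12.20000
σ³ = μ₂^(3/2) = 1815.84800
γ₁ = μ₃/σ³ = -972.2 / 1815.84800 ≈ -0.5354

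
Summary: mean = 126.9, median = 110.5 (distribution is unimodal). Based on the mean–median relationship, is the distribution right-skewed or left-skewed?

mean − median = 126.9 − 110.5 = 16.4
mean > median ⇒ the longer tail is on the right ⇒ right-skewed (positively skewed).

right-skewed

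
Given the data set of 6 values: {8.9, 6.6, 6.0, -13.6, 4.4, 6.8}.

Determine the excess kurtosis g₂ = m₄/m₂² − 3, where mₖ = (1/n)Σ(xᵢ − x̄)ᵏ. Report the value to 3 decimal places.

x̄ = 3.1833
Σ(xᵢ − x̄)² = 348.5283 ⇒ m₂ = 58.08806
Σ(xᵢ − x̄)⁴ = 80784.2797 ⇒ m₄ = 13464.04662
m₂² = 3374.22220
g₂ = m₄/m₂² − 3 = 3.99027 − 3 ≈ 0.990

0.990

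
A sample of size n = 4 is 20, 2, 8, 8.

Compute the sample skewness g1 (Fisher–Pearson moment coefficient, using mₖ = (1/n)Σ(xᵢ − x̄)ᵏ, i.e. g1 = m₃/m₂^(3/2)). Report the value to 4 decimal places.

x̄ = (20 + 2 + 8 + 8) / 4 = 9.5000
deviations (xᵢ − x̄): 10.5000, -7.5000, -1.5000, -1.5000
Σ(xᵢ − x̄)² = 171.0000 ⇒ m₂ = 171.0000/4 = 42.75000
Σ(xᵢ − x̄)³ = 729.0000 ⇒ m₃ = 729.0000/4 = 182.25000
m₂^(3/2) = 42.75000^(1.5) = 279.51439
g1 = m₃ / m₂^(3/2) = 182.25000 / 279.51439 ≈ 0.6520

0.6520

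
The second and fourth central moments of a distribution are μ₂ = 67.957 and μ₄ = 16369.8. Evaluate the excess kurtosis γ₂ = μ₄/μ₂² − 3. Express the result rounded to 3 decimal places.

0.545

μ₂² = 67.957² = 4618.15385
μ₄/μ₂² = 16369.8 / 4618.15385 = 3.54466
γ₂ = 3.54466 − 3 ≈ 0.545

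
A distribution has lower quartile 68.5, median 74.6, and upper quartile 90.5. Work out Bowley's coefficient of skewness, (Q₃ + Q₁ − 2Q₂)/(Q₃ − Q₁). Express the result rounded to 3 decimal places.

0.445

numerator: Q₃ + Q₁ − 2Q₂ = 90.5 + 68.5 − 2×74.6 = 9.8000
denominator: Q₃ − Q₁ = 90.5 − 68.5 = 22.0000
Bowley skewness = 9.8000 / 22.0000 ≈ 0.445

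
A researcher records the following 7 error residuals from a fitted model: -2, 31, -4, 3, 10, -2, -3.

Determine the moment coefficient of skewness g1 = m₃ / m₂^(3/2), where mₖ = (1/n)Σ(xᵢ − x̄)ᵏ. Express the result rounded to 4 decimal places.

x̄ = (-2 + 31 - 4 + 3 + 10 - 2 - 3) / 7 = 4.7143
deviations (xᵢ − x̄): -6.7143, 26.2857, -8.7143, -1.7143, 5.2857, -6.7143, -7.7143
Σ(xᵢ − x̄)² = 947.4286 ⇒ m₂ = 947.4286/7 = 135.34694
Σ(xᵢ − x̄)³ = 16578.2449 ⇒ m₃ = 16578.2449/7 = 2368.32070
m₂^(3/2) = 135.34694^(1.5) = 1574.60873
g1 = m₃ / m₂^(3/2) = 2368.32070 / 1574.60873 ≈ 1.5041

1.5041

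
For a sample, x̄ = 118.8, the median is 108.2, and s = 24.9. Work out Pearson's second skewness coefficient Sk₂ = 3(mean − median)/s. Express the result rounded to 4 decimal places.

Sk₂ = 3(118.8 − 108.2) / 24.9 = 3 × 10.6000 / 24.9
    = 31.8000 / 24.9 ≈ 1.2771

1.2771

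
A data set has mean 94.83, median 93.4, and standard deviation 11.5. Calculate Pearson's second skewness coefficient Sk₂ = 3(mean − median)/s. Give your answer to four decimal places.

0.3730

Sk₂ = 3(94.83 − 93.4) / 11.5 = 3 × 1.4300 / 11.5
    = 4.2900 / 11.5 ≈ 0.3730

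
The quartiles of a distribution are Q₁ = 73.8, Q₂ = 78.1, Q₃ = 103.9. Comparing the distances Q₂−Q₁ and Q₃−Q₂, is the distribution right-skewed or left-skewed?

right-skewed

Q₂ − Q₁ = 4.3;  Q₃ − Q₂ = 25.8
Q₃ − Q₂ > Q₂ − Q₁ ⇒ the upper half is more spread out ⇒ right-skewed.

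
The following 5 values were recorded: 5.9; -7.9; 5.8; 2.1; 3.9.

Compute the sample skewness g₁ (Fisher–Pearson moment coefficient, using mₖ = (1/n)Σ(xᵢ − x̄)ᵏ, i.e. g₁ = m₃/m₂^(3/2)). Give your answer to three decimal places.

-1.239

x̄ = (5.9 - 7.9 + 5.8 + 2.1 + 3.9) / 5 = 1.9600
deviations (xᵢ − x̄): 3.9400, -9.8600, 3.8400, 0.1400, 1.9400
Σ(xᵢ − x̄)² = 131.2720 ⇒ m₂ = 131.2720/5 = 26.25440
Σ(xᵢ − x̄)³ = -833.4950 ⇒ m₃ = -833.4950/5 = -166.69901
m₂^(3/2) = 26.25440^(1.5) = 134.52505
g₁ = m₃ / m₂^(3/2) = -166.69901 / 134.52505 ≈ -1.239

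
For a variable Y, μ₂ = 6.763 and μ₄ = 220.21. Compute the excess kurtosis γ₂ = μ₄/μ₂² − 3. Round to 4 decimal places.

μ₂² = 6.763² = 45.73817
μ₄/μ₂² = 220.21 / 45.73817 = 4.81458
γ₂ = 4.81458 − 3 ≈ 1.8146

1.8146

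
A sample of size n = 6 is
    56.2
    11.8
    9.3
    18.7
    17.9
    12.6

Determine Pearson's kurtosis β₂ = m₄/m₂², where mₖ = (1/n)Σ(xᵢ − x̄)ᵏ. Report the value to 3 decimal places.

x̄ = 21.0833
Σ(xᵢ − x̄)² = 1545.9883 ⇒ m₂ = 257.66472
Σ(xᵢ − x̄)⁴ = 1552753.3085 ⇒ m₄ = 258792.21808
m₂² = 66391.10908
β₂ = m₄/m₂² = 258792.21808 / 66391.10908 ≈ 3.898

3.898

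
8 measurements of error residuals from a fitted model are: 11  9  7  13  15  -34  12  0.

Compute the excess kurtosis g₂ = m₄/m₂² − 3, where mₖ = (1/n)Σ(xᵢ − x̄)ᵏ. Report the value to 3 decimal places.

x̄ = 4.1250
Σ(xᵢ − x̄)² = 1808.8750 ⇒ m₂ = 226.10938
Σ(xᵢ − x̄)⁴ = 2139901.0879 ⇒ m₄ = 267487.63599
m₂² = 51125.44946
g₂ = m₄/m₂² − 3 = 5.23199 − 3 ≈ 2.232

2.232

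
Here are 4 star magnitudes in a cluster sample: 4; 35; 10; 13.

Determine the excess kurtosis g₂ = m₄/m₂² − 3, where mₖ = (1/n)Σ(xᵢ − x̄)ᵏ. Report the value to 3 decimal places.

-0.836

x̄ = 15.5000
Σ(xᵢ − x̄)² = 549.0000 ⇒ m₂ = 137.25000
Σ(xᵢ − x̄)⁴ = 163034.2500 ⇒ m₄ = 40758.56250
m₂² = 18837.56250
g₂ = m₄/m₂² − 3 = 2.16369 − 3 ≈ -0.836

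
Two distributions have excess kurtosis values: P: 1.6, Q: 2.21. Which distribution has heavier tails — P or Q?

Q

Higher excess kurtosis ⇒ heavier tails relative to the normal distribution.
1.6 vs 2.21: the larger is 2.21, so Q has heavier tails.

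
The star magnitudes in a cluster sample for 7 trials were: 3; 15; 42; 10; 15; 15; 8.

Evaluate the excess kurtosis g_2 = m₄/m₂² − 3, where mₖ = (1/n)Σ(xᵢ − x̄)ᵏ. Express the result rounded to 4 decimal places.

x̄ = 15.4286
Σ(xᵢ − x̄)² = 945.7143 ⇒ m₂ = 135.10204
Σ(xᵢ − x̄)⁴ = 526268.2099 ⇒ m₄ = 75181.17284
m₂² = 18252.56143
g_2 = m₄/m₂² − 3 = 4.11894 − 3 ≈ 1.1189

1.1189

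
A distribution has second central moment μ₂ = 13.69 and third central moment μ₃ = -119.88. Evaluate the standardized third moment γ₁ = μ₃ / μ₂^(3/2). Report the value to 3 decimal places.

σ = √μ₂ = √13.69 = 3.70000
σ³ = μ₂^(3/2) = 50.65300
γ₁ = μ₃/σ³ = -119.88 / 50.65300 ≈ -2.367

-2.367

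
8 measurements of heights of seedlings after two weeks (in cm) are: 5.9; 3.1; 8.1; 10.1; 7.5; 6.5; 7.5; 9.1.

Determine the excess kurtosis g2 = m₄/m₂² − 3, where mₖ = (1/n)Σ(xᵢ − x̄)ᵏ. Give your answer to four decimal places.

x̄ = 7.2250
Σ(xᵢ − x̄)² = 31.9950 ⇒ m₂ = 3.99937
Σ(xᵢ − x̄)⁴ = 374.1678 ⇒ m₄ = 46.77097
m₂² = 15.99500
g2 = m₄/m₂² − 3 = 2.92410 − 3 ≈ -0.0759

-0.0759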